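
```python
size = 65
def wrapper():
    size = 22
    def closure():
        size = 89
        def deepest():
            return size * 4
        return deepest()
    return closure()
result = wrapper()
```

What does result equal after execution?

Step 1: deepest() looks up size through LEGB: not local, finds size = 89 in enclosing closure().
Step 2: Returns 89 * 4 = 356.
Step 3: result = 356

The answer is 356.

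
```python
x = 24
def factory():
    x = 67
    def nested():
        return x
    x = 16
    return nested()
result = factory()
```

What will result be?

Step 1: factory() sets x = 67, then later x = 16.
Step 2: nested() is called after x is reassigned to 16. Closures capture variables by reference, not by value.
Step 3: result = 16

The answer is 16.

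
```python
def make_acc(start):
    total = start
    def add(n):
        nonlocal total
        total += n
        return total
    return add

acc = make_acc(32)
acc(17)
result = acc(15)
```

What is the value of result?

Step 1: make_acc(32) creates closure with total = 32.
Step 2: First acc(17): total = 32 + 17 = 49.
Step 3: Second acc(15): total = 49 + 15 = 64. result = 64

The answer is 64.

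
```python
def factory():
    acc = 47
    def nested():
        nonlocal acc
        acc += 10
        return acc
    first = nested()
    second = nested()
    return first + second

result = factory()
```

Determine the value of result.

Step 1: acc starts at 47.
Step 2: First call: acc = 47 + 10 = 57, returns 57.
Step 3: Second call: acc = 57 + 10 = 67, returns 67.
Step 4: result = 57 + 67 = 124

The answer is 124.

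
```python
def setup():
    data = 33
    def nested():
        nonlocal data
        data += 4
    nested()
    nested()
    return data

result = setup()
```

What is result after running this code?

Step 1: data starts at 33.
Step 2: nested() is called 2 times, each adding 4.
Step 3: data = 33 + 4 * 2 = 41

The answer is 41.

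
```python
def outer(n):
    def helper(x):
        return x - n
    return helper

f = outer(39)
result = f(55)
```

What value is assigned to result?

Step 1: outer(39) creates a closure capturing n = 39.
Step 2: f(55) computes 55 - 39 = 16.
Step 3: result = 16

The answer is 16.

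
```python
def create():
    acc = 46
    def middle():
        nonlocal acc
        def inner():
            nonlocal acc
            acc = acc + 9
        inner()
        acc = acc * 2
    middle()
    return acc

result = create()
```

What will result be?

Step 1: acc = 46.
Step 2: inner() adds 9: acc = 46 + 9 = 55.
Step 3: middle() doubles: acc = 55 * 2 = 110.
Step 4: result = 110

The answer is 110.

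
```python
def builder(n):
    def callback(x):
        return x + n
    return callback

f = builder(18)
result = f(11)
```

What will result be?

Step 1: builder(18) creates a closure that captures n = 18.
Step 2: f(11) calls the closure with x = 11, returning 11 + 18 = 29.
Step 3: result = 29

The answer is 29.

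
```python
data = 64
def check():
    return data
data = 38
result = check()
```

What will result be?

Step 1: data is first set to 64, then reassigned to 38.
Step 2: check() is called after the reassignment, so it looks up the current global data = 38.
Step 3: result = 38

The answer is 38.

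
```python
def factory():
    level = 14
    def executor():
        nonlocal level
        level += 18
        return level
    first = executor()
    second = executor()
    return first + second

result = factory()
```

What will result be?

Step 1: level starts at 14.
Step 2: First call: level = 14 + 18 = 32, returns 32.
Step 3: Second call: level = 32 + 18 = 50, returns 50.
Step 4: result = 32 + 50 = 82

The answer is 82.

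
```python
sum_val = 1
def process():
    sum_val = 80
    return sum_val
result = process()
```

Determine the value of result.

Step 1: Global sum_val = 1.
Step 2: process() creates local sum_val = 80, shadowing the global.
Step 3: Returns local sum_val = 80. result = 80

The answer is 80.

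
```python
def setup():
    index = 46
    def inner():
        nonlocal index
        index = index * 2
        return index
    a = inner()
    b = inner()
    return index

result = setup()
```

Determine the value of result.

Step 1: index starts at 46.
Step 2: First inner(): index = 46 * 2 = 92.
Step 3: Second inner(): index = 92 * 2 = 184.
Step 4: result = 184

The answer is 184.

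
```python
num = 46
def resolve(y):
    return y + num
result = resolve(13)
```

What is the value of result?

Step 1: num = 46 is defined globally.
Step 2: resolve(13) uses parameter y = 13 and looks up num from global scope = 46.
Step 3: result = 13 + 46 = 59

The answer is 59.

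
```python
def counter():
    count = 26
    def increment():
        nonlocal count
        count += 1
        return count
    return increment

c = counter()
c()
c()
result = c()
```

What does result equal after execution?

Step 1: counter() creates closure with count = 26.
Step 2: Each c() call increments count via nonlocal. After 3 calls: 26 + 3 = 29.
Step 3: result = 29

The answer is 29.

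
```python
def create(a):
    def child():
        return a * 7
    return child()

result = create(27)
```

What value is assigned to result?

Step 1: create(27) binds parameter a = 27.
Step 2: child() accesses a = 27 from enclosing scope.
Step 3: result = 27 * 7 = 189

The answer is 189.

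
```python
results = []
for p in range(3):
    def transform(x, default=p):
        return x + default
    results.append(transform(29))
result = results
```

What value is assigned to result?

Step 1: Default argument default=p is evaluated at function definition time.
Step 2: Each iteration creates transform with default = current p value.
Step 3: transform(29) returns 29 + default. results = [29, 30, 31]

The answer is [29, 30, 31].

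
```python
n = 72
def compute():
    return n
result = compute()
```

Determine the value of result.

Step 1: n = 72 is defined in the global scope.
Step 2: compute() looks up n. No local n exists, so Python checks the global scope via LEGB rule and finds n = 72.
Step 3: result = 72

The answer is 72.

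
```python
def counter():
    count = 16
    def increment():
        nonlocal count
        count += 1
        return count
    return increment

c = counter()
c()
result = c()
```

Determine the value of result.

Step 1: counter() creates closure with count = 16.
Step 2: Each c() call increments count via nonlocal. After 2 calls: 16 + 2 = 18.
Step 3: result = 18

The answer is 18.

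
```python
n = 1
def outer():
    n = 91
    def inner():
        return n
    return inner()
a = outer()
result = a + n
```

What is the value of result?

Step 1: outer() has local n = 91. inner() reads from enclosing.
Step 2: outer() returns 91. Global n = 1 unchanged.
Step 3: result = 91 + 1 = 92

The answer is 92.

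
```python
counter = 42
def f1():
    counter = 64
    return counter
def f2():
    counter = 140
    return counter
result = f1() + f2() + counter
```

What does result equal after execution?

Step 1: Each function shadows global counter with its own local.
Step 2: f1() returns 64, f2() returns 140.
Step 3: Global counter = 42 is unchanged. result = 64 + 140 + 42 = 246

The answer is 246.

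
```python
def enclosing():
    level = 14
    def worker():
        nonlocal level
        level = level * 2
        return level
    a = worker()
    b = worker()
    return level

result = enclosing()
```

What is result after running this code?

Step 1: level starts at 14.
Step 2: First worker(): level = 14 * 2 = 28.
Step 3: Second worker(): level = 28 * 2 = 56.
Step 4: result = 56

The answer is 56.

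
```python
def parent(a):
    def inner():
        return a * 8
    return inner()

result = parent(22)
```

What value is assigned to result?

Step 1: parent(22) binds parameter a = 22.
Step 2: inner() accesses a = 22 from enclosing scope.
Step 3: result = 22 * 8 = 176

The answer is 176.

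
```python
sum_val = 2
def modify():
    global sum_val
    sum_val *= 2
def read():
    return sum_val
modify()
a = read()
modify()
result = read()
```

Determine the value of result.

Step 1: sum_val = 2.
Step 2: First modify(): sum_val = 2 * 2 = 4.
Step 3: Second modify(): sum_val = 4 * 2 = 8.
Step 4: read() returns 8

The answer is 8.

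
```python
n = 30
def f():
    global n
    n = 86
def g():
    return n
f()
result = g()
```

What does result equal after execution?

Step 1: n = 30.
Step 2: f() sets global n = 86.
Step 3: g() reads global n = 86. result = 86

The answer is 86.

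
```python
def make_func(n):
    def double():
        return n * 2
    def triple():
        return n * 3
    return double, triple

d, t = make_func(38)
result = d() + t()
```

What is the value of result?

Step 1: Both closures capture the same n = 38.
Step 2: d() = 38 * 2 = 76, t() = 38 * 3 = 114.
Step 3: result = 76 + 114 = 190

The answer is 190.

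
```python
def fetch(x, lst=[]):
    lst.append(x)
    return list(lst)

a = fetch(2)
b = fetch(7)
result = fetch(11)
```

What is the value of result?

Step 1: Default list is shared. list() creates copies for return values.
Step 2: Internal list grows: [2] -> [2, 7] -> [2, 7, 11].
Step 3: result = [2, 7, 11]

The answer is [2, 7, 11].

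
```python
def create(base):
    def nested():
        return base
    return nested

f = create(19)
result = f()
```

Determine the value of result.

Step 1: create(19) creates closure capturing base = 19.
Step 2: f() returns the captured base = 19.
Step 3: result = 19

The answer is 19.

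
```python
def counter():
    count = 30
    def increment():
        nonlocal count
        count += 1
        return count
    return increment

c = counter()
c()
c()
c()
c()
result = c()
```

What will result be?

Step 1: counter() creates closure with count = 30.
Step 2: Each c() call increments count via nonlocal. After 5 calls: 30 + 5 = 35.
Step 3: result = 35

The answer is 35.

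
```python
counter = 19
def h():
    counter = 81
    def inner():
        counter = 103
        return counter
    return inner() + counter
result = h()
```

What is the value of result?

Step 1: h() has local counter = 81. inner() has local counter = 103.
Step 2: inner() returns its local counter = 103.
Step 3: h() returns 103 + its own counter (81) = 184

The answer is 184.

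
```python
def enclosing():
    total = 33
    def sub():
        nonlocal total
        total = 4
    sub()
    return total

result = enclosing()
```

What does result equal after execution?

Step 1: enclosing() sets total = 33.
Step 2: sub() uses nonlocal to reassign total = 4.
Step 3: result = 4

The answer is 4.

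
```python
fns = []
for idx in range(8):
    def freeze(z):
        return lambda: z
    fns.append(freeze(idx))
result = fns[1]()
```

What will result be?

Step 1: freeze(idx) creates a new scope capturing z = idx at call time.
Step 2: fns[1] = freeze(1), so its lambda captures z = 1.
Step 3: result = 1 (closure factory fixes late binding)

The answer is 1.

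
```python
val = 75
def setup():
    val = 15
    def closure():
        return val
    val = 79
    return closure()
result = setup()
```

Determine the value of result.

Step 1: setup() sets val = 15, then later val = 79.
Step 2: closure() is called after val is reassigned to 79. Closures capture variables by reference, not by value.
Step 3: result = 79

The answer is 79.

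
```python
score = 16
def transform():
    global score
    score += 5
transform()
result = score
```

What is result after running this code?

Step 1: score = 16 globally.
Step 2: transform() modifies global score: score += 5 = 21.
Step 3: result = 21

The answer is 21.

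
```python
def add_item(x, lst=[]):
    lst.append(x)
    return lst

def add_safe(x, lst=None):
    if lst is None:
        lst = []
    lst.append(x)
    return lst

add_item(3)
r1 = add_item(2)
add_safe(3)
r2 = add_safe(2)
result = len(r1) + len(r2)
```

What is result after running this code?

Step 1: add_item shares mutable default: after 2 calls, lst = [3, 2], len = 2.
Step 2: add_safe creates fresh list each time: r2 = [2], len = 1.
Step 3: result = 2 + 1 = 3

The answer is 3.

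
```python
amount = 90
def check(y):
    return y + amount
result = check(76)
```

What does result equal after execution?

Step 1: amount = 90 is defined globally.
Step 2: check(76) uses parameter y = 76 and looks up amount from global scope = 90.
Step 3: result = 76 + 90 = 166

The answer is 166.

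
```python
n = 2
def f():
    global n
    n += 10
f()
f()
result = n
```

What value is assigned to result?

Step 1: n = 2.
Step 2: First f(): n = 2 + 10 = 12.
Step 3: Second f(): n = 12 + 10 = 22. result = 22

The answer is 22.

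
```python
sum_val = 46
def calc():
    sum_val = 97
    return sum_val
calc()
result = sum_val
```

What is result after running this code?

Step 1: Global sum_val = 46.
Step 2: calc() creates local sum_val = 97 (shadow, not modification).
Step 3: After calc() returns, global sum_val is unchanged. result = 46

The answer is 46.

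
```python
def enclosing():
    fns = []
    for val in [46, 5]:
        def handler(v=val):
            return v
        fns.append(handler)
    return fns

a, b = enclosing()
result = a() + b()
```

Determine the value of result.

Step 1: Default argument v=val captures val at each iteration.
Step 2: a() returns 46 (captured at first iteration), b() returns 5 (captured at second).
Step 3: result = 46 + 5 = 51

The answer is 51.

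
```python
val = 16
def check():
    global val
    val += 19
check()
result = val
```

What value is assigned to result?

Step 1: val = 16 globally.
Step 2: check() modifies global val: val += 19 = 35.
Step 3: result = 35

The answer is 35.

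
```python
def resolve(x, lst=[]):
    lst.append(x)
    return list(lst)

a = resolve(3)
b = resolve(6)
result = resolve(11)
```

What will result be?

Step 1: Default list is shared. list() creates copies for return values.
Step 2: Internal list grows: [3] -> [3, 6] -> [3, 6, 11].
Step 3: result = [3, 6, 11]

The answer is [3, 6, 11].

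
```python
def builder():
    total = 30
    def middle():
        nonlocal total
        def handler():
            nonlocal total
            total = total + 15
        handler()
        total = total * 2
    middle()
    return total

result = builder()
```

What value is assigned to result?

Step 1: total = 30.
Step 2: handler() adds 15: total = 30 + 15 = 45.
Step 3: middle() doubles: total = 45 * 2 = 90.
Step 4: result = 90

The answer is 90.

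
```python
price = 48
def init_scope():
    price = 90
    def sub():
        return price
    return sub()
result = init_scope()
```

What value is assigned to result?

Step 1: price = 48 globally, but init_scope() defines price = 90 locally.
Step 2: sub() looks up price. Not in local scope, so checks enclosing scope (init_scope) and finds price = 90.
Step 3: result = 90

The answer is 90.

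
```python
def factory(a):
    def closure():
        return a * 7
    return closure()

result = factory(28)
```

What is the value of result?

Step 1: factory(28) binds parameter a = 28.
Step 2: closure() accesses a = 28 from enclosing scope.
Step 3: result = 28 * 7 = 196

The answer is 196.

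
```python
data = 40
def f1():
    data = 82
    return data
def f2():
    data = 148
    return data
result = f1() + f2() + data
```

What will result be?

Step 1: Each function shadows global data with its own local.
Step 2: f1() returns 82, f2() returns 148.
Step 3: Global data = 40 is unchanged. result = 82 + 148 + 40 = 270

The answer is 270.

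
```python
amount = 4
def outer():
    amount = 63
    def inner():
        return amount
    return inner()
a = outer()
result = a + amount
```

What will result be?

Step 1: outer() has local amount = 63. inner() reads from enclosing.
Step 2: outer() returns 63. Global amount = 4 unchanged.
Step 3: result = 63 + 4 = 67

The answer is 67.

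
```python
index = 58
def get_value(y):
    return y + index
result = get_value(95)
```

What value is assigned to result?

Step 1: index = 58 is defined globally.
Step 2: get_value(95) uses parameter y = 95 and looks up index from global scope = 58.
Step 3: result = 95 + 58 = 153

The answer is 153.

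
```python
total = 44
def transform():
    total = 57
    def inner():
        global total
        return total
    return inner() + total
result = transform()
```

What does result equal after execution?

Step 1: Global total = 44. transform() shadows with local total = 57.
Step 2: inner() uses global keyword, so inner() returns global total = 44.
Step 3: transform() returns 44 + 57 = 101

The answer is 101.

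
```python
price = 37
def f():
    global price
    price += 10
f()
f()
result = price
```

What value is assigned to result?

Step 1: price = 37.
Step 2: First f(): price = 37 + 10 = 47.
Step 3: Second f(): price = 47 + 10 = 57. result = 57

The answer is 57.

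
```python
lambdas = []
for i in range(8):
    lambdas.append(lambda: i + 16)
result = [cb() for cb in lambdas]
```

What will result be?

Step 1: All lambdas capture i by reference. After the loop, i = 7.
Step 2: Each call returns 7 + 16 = 23.
Step 3: result = [23, 23, 23, 23, 23, 23, 23, 23]

The answer is [23, 23, 23, 23, 23, 23, 23, 23].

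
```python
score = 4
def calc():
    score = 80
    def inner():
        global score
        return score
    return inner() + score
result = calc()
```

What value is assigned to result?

Step 1: Global score = 4. calc() shadows with local score = 80.
Step 2: inner() uses global keyword, so inner() returns global score = 4.
Step 3: calc() returns 4 + 80 = 84

The answer is 84.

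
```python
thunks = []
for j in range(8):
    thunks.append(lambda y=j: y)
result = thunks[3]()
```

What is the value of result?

Step 1: Default argument y=j captures j's value at each iteration.
Step 2: thunks[3] captured y = 3 when j was 3.
Step 3: result = 3

The answer is 3.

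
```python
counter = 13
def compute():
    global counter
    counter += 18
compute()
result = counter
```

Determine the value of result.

Step 1: counter = 13 globally.
Step 2: compute() modifies global counter: counter += 18 = 31.
Step 3: result = 31

The answer is 31.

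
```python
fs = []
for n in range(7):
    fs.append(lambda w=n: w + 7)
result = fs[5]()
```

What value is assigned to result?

Step 1: Default argument w=n captures n's value at definition time.
Step 2: fs[5] was defined when n = 5, so w defaults to 5.
Step 3: result = 5 + 7 = 12 (default arg fixes the late binding issue)

The answer is 12.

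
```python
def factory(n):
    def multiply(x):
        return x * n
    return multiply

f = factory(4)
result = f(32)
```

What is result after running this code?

Step 1: factory(4) returns multiply closure with n = 4.
Step 2: f(32) computes 32 * 4 = 128.
Step 3: result = 128

The answer is 128.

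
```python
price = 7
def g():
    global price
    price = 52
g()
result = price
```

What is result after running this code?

Step 1: price = 7 globally.
Step 2: g() declares global price and sets it to 52.
Step 3: After g(), global price = 52. result = 52

The answer is 52.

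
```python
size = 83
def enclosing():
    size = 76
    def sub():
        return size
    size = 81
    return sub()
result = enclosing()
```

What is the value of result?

Step 1: enclosing() sets size = 76, then later size = 81.
Step 2: sub() is called after size is reassigned to 81. Closures capture variables by reference, not by value.
Step 3: result = 81

The answer is 81.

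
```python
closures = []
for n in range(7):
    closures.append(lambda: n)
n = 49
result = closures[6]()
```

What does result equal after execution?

Step 1: Lambdas capture the variable n by reference, not by value.
Step 2: After the loop, n is reassigned to 49.
Step 3: closures[6]() looks up the current n = 49. result = 49

The answer is 49.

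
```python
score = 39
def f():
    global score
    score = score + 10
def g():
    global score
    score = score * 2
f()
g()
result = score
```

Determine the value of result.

Step 1: score = 39.
Step 2: f() adds 10: score = 39 + 10 = 49.
Step 3: g() doubles: score = 49 * 2 = 98.
Step 4: result = 98

The answer is 98.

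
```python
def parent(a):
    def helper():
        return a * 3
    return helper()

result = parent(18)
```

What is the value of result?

Step 1: parent(18) binds parameter a = 18.
Step 2: helper() accesses a = 18 from enclosing scope.
Step 3: result = 18 * 3 = 54

The answer is 54.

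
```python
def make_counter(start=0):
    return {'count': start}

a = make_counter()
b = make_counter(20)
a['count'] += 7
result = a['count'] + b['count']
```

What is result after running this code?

Step 1: make_counter() returns a new dict each call (immutable default 0).
Step 2: a = {'count': 0}, b = {'count': 20}.
Step 3: a['count'] += 7 = 7. result = 7 + 20 = 27

The answer is 27.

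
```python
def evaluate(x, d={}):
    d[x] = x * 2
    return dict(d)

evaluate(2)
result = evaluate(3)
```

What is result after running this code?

Step 1: Mutable default dict is shared across calls.
Step 2: First call adds 2: 4. Second call adds 3: 6.
Step 3: result = {2: 4, 3: 6}

The answer is {2: 4, 3: 6}.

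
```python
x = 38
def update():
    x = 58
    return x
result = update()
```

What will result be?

Step 1: Global x = 38.
Step 2: update() creates local x = 58, shadowing the global.
Step 3: Returns local x = 58. result = 58

The answer is 58.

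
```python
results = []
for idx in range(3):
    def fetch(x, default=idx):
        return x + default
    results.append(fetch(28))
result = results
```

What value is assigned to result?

Step 1: Default argument default=idx is evaluated at function definition time.
Step 2: Each iteration creates fetch with default = current idx value.
Step 3: fetch(28) returns 28 + default. results = [28, 29, 30]

The answer is [28, 29, 30].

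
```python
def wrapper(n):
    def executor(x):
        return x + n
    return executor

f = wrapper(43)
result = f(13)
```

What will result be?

Step 1: wrapper(43) creates a closure that captures n = 43.
Step 2: f(13) calls the closure with x = 13, returning 13 + 43 = 56.
Step 3: result = 56

The answer is 56.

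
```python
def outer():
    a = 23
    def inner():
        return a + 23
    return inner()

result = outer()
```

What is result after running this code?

Step 1: outer() defines a = 23.
Step 2: inner() reads a = 23 from enclosing scope, returns 23 + 23 = 46.
Step 3: result = 46

The answer is 46.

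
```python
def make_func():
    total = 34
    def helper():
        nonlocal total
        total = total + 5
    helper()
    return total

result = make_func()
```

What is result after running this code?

Step 1: make_func() sets total = 34.
Step 2: helper() uses nonlocal to modify total in make_func's scope: total = 34 + 5 = 39.
Step 3: make_func() returns the modified total = 39

The answer is 39.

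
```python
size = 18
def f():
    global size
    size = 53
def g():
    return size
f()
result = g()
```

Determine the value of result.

Step 1: size = 18.
Step 2: f() sets global size = 53.
Step 3: g() reads global size = 53. result = 53

The answer is 53.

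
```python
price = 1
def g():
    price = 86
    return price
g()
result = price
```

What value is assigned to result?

Step 1: Global price = 1.
Step 2: g() creates local price = 86 (shadow, not modification).
Step 3: After g() returns, global price is unchanged. result = 1

The answer is 1.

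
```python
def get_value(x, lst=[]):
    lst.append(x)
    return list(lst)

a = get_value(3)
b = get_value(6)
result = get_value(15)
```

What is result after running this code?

Step 1: Default list is shared. list() creates copies for return values.
Step 2: Internal list grows: [3] -> [3, 6] -> [3, 6, 15].
Step 3: result = [3, 6, 15]

The answer is [3, 6, 15].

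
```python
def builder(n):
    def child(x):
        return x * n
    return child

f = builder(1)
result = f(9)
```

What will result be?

Step 1: builder(1) creates a closure capturing n = 1.
Step 2: f(9) computes 9 * 1 = 9.
Step 3: result = 9

The answer is 9.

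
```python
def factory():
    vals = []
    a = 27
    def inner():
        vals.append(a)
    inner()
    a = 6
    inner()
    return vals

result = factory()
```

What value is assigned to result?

Step 1: a = 27. inner() appends current a to vals.
Step 2: First inner(): appends 27. Then a = 6.
Step 3: Second inner(): appends 6 (closure sees updated a). result = [27, 6]

The answer is [27, 6].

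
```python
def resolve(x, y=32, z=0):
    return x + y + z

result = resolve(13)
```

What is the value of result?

Step 1: resolve(13) uses defaults y = 32, z = 0.
Step 2: Returns 13 + 32 + 0 = 45.
Step 3: result = 45

The answer is 45.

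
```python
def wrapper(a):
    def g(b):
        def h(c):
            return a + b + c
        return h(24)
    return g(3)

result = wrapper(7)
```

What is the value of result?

Step 1: a = 7, b = 3, c = 24 across three nested scopes.
Step 2: h() accesses all three via LEGB rule.
Step 3: result = 7 + 3 + 24 = 34

The answer is 34.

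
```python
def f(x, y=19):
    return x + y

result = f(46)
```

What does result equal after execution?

Step 1: f(46) uses default y = 19.
Step 2: Returns 46 + 19 = 65.
Step 3: result = 65

The answer is 65.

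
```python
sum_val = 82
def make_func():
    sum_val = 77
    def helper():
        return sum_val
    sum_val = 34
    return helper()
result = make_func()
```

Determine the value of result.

Step 1: make_func() sets sum_val = 77, then later sum_val = 34.
Step 2: helper() is called after sum_val is reassigned to 34. Closures capture variables by reference, not by value.
Step 3: result = 34

The answer is 34.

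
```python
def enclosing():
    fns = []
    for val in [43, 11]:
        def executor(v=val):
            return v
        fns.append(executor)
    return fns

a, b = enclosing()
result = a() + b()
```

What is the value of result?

Step 1: Default argument v=val captures val at each iteration.
Step 2: a() returns 43 (captured at first iteration), b() returns 11 (captured at second).
Step 3: result = 43 + 11 = 54

The answer is 54.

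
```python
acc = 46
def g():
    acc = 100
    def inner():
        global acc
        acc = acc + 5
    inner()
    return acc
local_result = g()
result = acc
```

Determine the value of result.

Step 1: Global acc = 46. g() creates local acc = 100.
Step 2: inner() declares global acc and adds 5: global acc = 46 + 5 = 51.
Step 3: g() returns its local acc = 100 (unaffected by inner).
Step 4: result = global acc = 51

The answer is 51.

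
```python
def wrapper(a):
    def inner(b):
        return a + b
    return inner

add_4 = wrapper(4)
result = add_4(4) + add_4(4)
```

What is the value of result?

Step 1: add_4 captures a = 4.
Step 2: add_4(4) = 4 + 4 = 8, called twice.
Step 3: result = 8 + 8 = 16

The answer is 16.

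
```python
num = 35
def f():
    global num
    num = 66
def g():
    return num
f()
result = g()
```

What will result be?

Step 1: num = 35.
Step 2: f() sets global num = 66.
Step 3: g() reads global num = 66. result = 66

The answer is 66.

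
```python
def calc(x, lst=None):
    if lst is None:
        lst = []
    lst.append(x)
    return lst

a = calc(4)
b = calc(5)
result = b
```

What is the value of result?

Step 1: None default with guard creates a NEW list each call.
Step 2: a = [4] (fresh list). b = [5] (another fresh list).
Step 3: result = [5] (this is the fix for mutable default)

The answer is [5].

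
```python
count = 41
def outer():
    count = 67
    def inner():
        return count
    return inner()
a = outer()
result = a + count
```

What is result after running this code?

Step 1: outer() has local count = 67. inner() reads from enclosing.
Step 2: outer() returns 67. Global count = 41 unchanged.
Step 3: result = 67 + 41 = 108

The answer is 108.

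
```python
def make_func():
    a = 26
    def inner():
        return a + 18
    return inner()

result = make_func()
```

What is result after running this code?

Step 1: make_func() defines a = 26.
Step 2: inner() reads a = 26 from enclosing scope, returns 26 + 18 = 44.
Step 3: result = 44

The answer is 44.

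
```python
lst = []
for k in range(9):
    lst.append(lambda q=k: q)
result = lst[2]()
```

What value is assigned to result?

Step 1: Default argument q=k captures k's value at each iteration.
Step 2: lst[2] captured q = 2 when k was 2.
Step 3: result = 2

The answer is 2.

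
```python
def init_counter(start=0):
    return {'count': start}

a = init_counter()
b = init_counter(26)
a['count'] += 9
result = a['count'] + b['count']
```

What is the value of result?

Step 1: init_counter() returns a new dict each call (immutable default 0).
Step 2: a = {'count': 0}, b = {'count': 26}.
Step 3: a['count'] += 9 = 9. result = 9 + 26 = 35

The answer is 35.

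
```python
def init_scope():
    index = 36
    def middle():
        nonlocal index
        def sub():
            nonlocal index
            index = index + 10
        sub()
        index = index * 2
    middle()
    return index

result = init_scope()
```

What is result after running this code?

Step 1: index = 36.
Step 2: sub() adds 10: index = 36 + 10 = 46.
Step 3: middle() doubles: index = 46 * 2 = 92.
Step 4: result = 92

The answer is 92.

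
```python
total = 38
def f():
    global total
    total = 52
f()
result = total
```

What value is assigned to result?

Step 1: total = 38 globally.
Step 2: f() declares global total and sets it to 52.
Step 3: After f(), global total = 52. result = 52

The answer is 52.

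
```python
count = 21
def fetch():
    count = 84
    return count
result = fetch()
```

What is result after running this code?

Step 1: Global count = 21.
Step 2: fetch() creates local count = 84, shadowing the global.
Step 3: Returns local count = 84. result = 84

The answer is 84.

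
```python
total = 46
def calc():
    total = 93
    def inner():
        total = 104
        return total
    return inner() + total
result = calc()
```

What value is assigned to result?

Step 1: calc() has local total = 93. inner() has local total = 104.
Step 2: inner() returns its local total = 104.
Step 3: calc() returns 104 + its own total (93) = 197

The answer is 197.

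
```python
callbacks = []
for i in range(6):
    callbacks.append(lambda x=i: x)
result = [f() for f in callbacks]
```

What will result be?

Step 1: Default arg x=i captures i at each iteration.
Step 2: Each lambda has its own default: 0, 1, ..., 5.
Step 3: result = [0, 1, 2, 3, 4, 5]

The answer is [0, 1, 2, 3, 4, 5].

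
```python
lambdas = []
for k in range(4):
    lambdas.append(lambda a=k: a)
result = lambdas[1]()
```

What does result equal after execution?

Step 1: Default argument a=k captures k's value at each iteration.
Step 2: lambdas[1] captured a = 1 when k was 1.
Step 3: result = 1

The answer is 1.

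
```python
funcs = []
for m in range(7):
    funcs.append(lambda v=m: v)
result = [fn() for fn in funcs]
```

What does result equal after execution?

Step 1: Default arg v=m captures m at each iteration.
Step 2: Each lambda has its own default: 0, 1, ..., 6.
Step 3: result = [0, 1, 2, 3, 4, 5, 6]

The answer is [0, 1, 2, 3, 4, 5, 6].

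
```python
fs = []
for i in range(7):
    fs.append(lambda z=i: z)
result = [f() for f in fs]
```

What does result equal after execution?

Step 1: Default arg z=i captures i at each iteration.
Step 2: Each lambda has its own default: 0, 1, ..., 6.
Step 3: result = [0, 1, 2, 3, 4, 5, 6]

The answer is [0, 1, 2, 3, 4, 5, 6].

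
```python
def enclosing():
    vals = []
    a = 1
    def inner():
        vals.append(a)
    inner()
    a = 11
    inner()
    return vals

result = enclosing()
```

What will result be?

Step 1: a = 1. inner() appends current a to vals.
Step 2: First inner(): appends 1. Then a = 11.
Step 3: Second inner(): appends 11 (closure sees updated a). result = [1, 11]

The answer is [1, 11].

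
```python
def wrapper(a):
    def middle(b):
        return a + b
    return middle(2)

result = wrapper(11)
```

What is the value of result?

Step 1: wrapper(11) passes a = 11.
Step 2: middle(2) has b = 2, reads a = 11 from enclosing.
Step 3: result = 11 + 2 = 13

The answer is 13.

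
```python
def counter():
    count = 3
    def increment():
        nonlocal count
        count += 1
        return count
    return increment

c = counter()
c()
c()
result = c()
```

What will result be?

Step 1: counter() creates closure with count = 3.
Step 2: Each c() call increments count via nonlocal. After 3 calls: 3 + 3 = 6.
Step 3: result = 6

The answer is 6.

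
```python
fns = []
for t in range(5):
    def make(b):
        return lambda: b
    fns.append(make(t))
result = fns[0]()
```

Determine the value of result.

Step 1: make(t) creates a new scope capturing b = t at call time.
Step 2: fns[0] = make(0), so its lambda captures b = 0.
Step 3: result = 0 (closure factory fixes late binding)

The answer is 0.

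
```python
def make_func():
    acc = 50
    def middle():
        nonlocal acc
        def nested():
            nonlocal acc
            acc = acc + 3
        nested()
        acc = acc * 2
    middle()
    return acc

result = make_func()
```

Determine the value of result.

Step 1: acc = 50.
Step 2: nested() adds 3: acc = 50 + 3 = 53.
Step 3: middle() doubles: acc = 53 * 2 = 106.
Step 4: result = 106

The answer is 106.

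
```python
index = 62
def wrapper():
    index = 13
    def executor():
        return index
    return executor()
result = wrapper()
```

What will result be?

Step 1: index = 62 globally, but wrapper() defines index = 13 locally.
Step 2: executor() looks up index. Not in local scope, so checks enclosing scope (wrapper) and finds index = 13.
Step 3: result = 13

The answer is 13.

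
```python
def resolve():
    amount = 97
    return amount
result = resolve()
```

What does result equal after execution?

Step 1: resolve() defines amount = 97 in its local scope.
Step 2: return amount finds the local variable amount = 97.
Step 3: result = 97

The answer is 97.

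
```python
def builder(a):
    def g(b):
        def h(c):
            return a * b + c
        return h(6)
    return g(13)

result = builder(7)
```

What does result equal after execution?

Step 1: a = 7, b = 13, c = 6.
Step 2: h() computes a * b + c = 7 * 13 + 6 = 97.
Step 3: result = 97

The answer is 97.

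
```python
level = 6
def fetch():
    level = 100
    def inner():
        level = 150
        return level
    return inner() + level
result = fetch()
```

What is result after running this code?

Step 1: fetch() has local level = 100. inner() has local level = 150.
Step 2: inner() returns its local level = 150.
Step 3: fetch() returns 150 + its own level (100) = 250

The answer is 250.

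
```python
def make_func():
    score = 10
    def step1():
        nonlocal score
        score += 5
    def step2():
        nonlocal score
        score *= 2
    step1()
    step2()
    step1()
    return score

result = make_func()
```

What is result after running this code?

Step 1: score = 10.
Step 2: step1(): score = 10 + 5 = 15.
Step 3: step2(): score = 15 * 2 = 30.
Step 4: step1(): score = 30 + 5 = 35. result = 35

The answer is 35.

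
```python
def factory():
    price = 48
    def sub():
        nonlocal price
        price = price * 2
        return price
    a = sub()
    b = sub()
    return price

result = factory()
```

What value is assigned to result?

Step 1: price starts at 48.
Step 2: First sub(): price = 48 * 2 = 96.
Step 3: Second sub(): price = 96 * 2 = 192.
Step 4: result = 192

The answer is 192.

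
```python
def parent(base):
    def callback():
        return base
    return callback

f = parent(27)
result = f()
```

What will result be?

Step 1: parent(27) creates closure capturing base = 27.
Step 2: f() returns the captured base = 27.
Step 3: result = 27

The answer is 27.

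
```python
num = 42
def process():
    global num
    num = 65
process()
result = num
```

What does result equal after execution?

Step 1: num = 42 globally.
Step 2: process() declares global num and sets it to 65.
Step 3: After process(), global num = 65. result = 65

The answer is 65.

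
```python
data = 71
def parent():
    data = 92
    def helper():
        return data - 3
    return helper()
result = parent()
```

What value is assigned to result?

Step 1: parent() shadows global data with data = 92.
Step 2: helper() finds data = 92 in enclosing scope, computes 92 - 3 = 89.
Step 3: result = 89

The answer is 89.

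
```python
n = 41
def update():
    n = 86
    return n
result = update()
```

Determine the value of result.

Step 1: Global n = 41.
Step 2: update() creates local n = 86, shadowing the global.
Step 3: Returns local n = 86. result = 86

The answer is 86.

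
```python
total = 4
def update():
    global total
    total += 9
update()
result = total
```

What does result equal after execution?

Step 1: total = 4 globally.
Step 2: update() modifies global total: total += 9 = 13.
Step 3: result = 13

The answer is 13.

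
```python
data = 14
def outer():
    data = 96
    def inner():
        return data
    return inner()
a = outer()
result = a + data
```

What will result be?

Step 1: outer() has local data = 96. inner() reads from enclosing.
Step 2: outer() returns 96. Global data = 14 unchanged.
Step 3: result = 96 + 14 = 110

The answer is 110.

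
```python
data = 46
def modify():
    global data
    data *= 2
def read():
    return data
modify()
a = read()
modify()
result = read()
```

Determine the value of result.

Step 1: data = 46.
Step 2: First modify(): data = 46 * 2 = 92.
Step 3: Second modify(): data = 92 * 2 = 184.
Step 4: read() returns 184

The answer is 184.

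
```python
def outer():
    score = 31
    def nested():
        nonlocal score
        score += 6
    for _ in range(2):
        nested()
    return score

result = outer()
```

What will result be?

Step 1: score = 31.
Step 2: nested() is called 2 times in a loop, each adding 6 via nonlocal.
Step 3: score = 31 + 6 * 2 = 43

The answer is 43.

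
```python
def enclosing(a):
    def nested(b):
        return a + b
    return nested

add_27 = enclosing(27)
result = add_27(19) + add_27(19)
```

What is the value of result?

Step 1: add_27 captures a = 27.
Step 2: add_27(19) = 27 + 19 = 46, called twice.
Step 3: result = 46 + 46 = 92

The answer is 92.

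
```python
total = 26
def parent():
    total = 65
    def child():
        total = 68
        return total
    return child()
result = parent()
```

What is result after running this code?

Step 1: Three scopes define total: global (26), parent (65), child (68).
Step 2: child() has its own local total = 68, which shadows both enclosing and global.
Step 3: result = 68 (local wins in LEGB)

The answer is 68.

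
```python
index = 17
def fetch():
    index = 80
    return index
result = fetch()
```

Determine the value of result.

Step 1: Global index = 17.
Step 2: fetch() creates local index = 80, shadowing the global.
Step 3: Returns local index = 80. result = 80

The answer is 80.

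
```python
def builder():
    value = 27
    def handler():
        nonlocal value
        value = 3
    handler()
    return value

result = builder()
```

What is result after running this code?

Step 1: builder() sets value = 27.
Step 2: handler() uses nonlocal to reassign value = 3.
Step 3: result = 3

The answer is 3.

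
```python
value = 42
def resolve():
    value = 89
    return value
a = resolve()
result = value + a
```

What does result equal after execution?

Step 1: Global value = 42. resolve() returns local value = 89.
Step 2: a = 89. Global value still = 42.
Step 3: result = 42 + 89 = 131

The answer is 131.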